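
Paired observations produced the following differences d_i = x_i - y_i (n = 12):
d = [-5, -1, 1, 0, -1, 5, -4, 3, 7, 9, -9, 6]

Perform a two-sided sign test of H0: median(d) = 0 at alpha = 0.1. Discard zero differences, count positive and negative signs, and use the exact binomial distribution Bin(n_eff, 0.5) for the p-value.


Step 1: Discard zero differences. Original n = 12; n_eff = number of nonzero differences = 11.
Nonzero differences (with sign): -5, -1, +1, -1, +5, -4, +3, +7, +9, -9, +6
Step 2: Count signs: positive = 6, negative = 5.
Step 3: Under H0: P(positive) = 0.5, so the number of positives S ~ Bin(11, 0.5).
Step 4: Two-sided exact p-value = sum of Bin(11,0.5) probabilities at or below the observed probability = 1.000000.
Step 5: alpha = 0.1. fail to reject H0.

n_eff = 11, pos = 6, neg = 5, p = 1.000000, fail to reject H0.


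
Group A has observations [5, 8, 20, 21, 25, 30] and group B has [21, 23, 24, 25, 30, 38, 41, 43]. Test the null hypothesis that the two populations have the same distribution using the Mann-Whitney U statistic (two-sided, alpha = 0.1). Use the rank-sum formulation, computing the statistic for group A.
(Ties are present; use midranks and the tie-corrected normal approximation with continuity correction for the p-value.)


Step 1: Combine and sort all 14 observations; assign midranks.
sorted (value, group): (5,X), (8,X), (20,X), (21,X), (21,Y), (23,Y), (24,Y), (25,X), (25,Y), (30,X), (30,Y), (38,Y), (41,Y), (43,Y)
ranks: 5->1, 8->2, 20->3, 21->4.5, 21->4.5, 23->6, 24->7, 25->8.5, 25->8.5, 30->10.5, 30->10.5, 38->12, 41->13, 43->14
Step 2: Rank sum for X: R1 = 1 + 2 + 3 + 4.5 + 8.5 + 10.5 = 29.5.
Step 3: U_X = R1 - n1(n1+1)/2 = 29.5 - 6*7/2 = 29.5 - 21 = 8.5.
       U_Y = n1*n2 - U_X = 48 - 8.5 = 39.5.
Step 4: Ties are present, so use the tie-corrected normal approximation (with continuity correction) for the p-value.
Step 5: p-value = 0.052027; compare to alpha = 0.1. reject H0.

U_X = 8.5, p = 0.052027, reject H0 at alpha = 0.1.


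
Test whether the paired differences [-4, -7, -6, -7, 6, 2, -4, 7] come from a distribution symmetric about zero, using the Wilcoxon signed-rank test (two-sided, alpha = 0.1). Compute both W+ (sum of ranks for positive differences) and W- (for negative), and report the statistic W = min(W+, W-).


Step 1: Drop any zero differences (none here) and take |d_i|.
|d| = [4, 7, 6, 7, 6, 2, 4, 7]
Step 2: Midrank |d_i| (ties get averaged ranks).
ranks: |4|->2.5, |7|->7, |6|->4.5, |7|->7, |6|->4.5, |2|->1, |4|->2.5, |7|->7
Step 3: Attach original signs; sum ranks with positive sign and with negative sign.
W+ = 4.5 + 1 + 7 = 12.5
W- = 2.5 + 7 + 4.5 + 7 + 2.5 = 23.5
(Check: W+ + W- = 36 should equal n(n+1)/2 = 36.)
Step 4: Test statistic W = min(W+, W-) = 12.5.
Step 5: Ties in |d|, so use the tie-corrected normal approximation.
        E[W] = n(n+1)/4 = 8*9/4 = 18.
        Tie groups: |d|=4 (t=2), |d|=6 (t=2), |d|=7 (t=3); sum(t^3 - t) = 36.
        Var[W] = n(n+1)(2n+1)/24 - sum(t^3-t)/48 = 1224/24 - 36/48 = 50.25.
        z = (W - E[W]) / sqrt(Var[W]) = (12.5 - 18) / 7.0887 = -0.7759.
        Two-sided p = 2*Phi(z) = 0.437820.
Step 6: alpha = 0.1. fail to reject H0.

W+ = 12.5, W- = 23.5, W = min = 12.5, p = 0.437820, fail to reject H0.


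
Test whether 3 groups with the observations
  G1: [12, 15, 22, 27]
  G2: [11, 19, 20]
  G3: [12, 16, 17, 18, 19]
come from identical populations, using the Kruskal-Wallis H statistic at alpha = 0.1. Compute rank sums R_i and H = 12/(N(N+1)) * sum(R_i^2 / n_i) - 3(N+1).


Step 1: Combine all N = 12 observations and assign midranks.
sorted (value, group, rank): (11,G2,1), (12,G1,2.5), (12,G3,2.5), (15,G1,4), (16,G3,5), (17,G3,6), (18,G3,7), (19,G2,8.5), (19,G3,8.5), (20,G2,10), (22,G1,11), (27,G1,12)
Step 2: Sum ranks within each group.
R_1 = 29.5 (n_1 = 4)
R_2 = 19.5 (n_2 = 3)
R_3 = 29 (n_3 = 5)
Step 3: H = 12/(N(N+1)) * sum(R_i^2/n_i) - 3(N+1)
     = 12/(12*13) * (29.5^2/4 + 19.5^2/3 + 29^2/5) - 3*13
     = 0.076923 * 512.513 - 39
     = 0.424038.
Step 4: Ties present; correction factor C = 1 - 12/(12^3 - 12) = 0.993007. Corrected H = 0.424038 / 0.993007 = 0.427025.
Step 5: Under H0, H ~ chi^2(2); p-value = 0.807742.
Step 6: alpha = 0.1. fail to reject H0.

H = 0.4270, df = 2, p = 0.807742, fail to reject H0.


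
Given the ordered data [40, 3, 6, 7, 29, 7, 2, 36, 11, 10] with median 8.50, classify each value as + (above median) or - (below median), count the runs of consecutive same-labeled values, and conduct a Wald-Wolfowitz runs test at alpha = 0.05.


Step 1: Compute median = 8.50; label A = above, B = below.
Labels in order: ABBBABBAAA  (n_A = 5, n_B = 5)
Step 2: Count runs R = 5.
Step 3: Under H0 (random ordering), E[R] = 2*n_A*n_B/(n_A+n_B) + 1 = 2*5*5/10 + 1 = 6.0000.
        Var[R] = 2*n_A*n_B*(2*n_A*n_B - n_A - n_B) / ((n_A+n_B)^2 * (n_A+n_B-1)) = 2000/900 = 2.2222.
        SD[R] = 1.4907.
Step 4: Continuity-corrected z = (R + 0.5 - E[R]) / SD[R] = (5 + 0.5 - 6.0000) / 1.4907 = -0.3354.
Step 5: Two-sided p-value via normal approximation = 2*(1 - Phi(|z|)) = 0.737316.
Step 6: alpha = 0.05. fail to reject H0.

R = 5, z = -0.3354, p = 0.737316, fail to reject H0.


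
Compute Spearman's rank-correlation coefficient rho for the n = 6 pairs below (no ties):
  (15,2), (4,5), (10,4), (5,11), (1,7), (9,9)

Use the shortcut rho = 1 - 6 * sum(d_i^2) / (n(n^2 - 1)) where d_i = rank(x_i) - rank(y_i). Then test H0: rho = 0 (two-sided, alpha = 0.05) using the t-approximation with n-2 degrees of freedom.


Step 1: Rank x and y separately (midranks; no ties here).
rank(x): 15->6, 4->2, 10->5, 5->3, 1->1, 9->4
rank(y): 2->1, 5->3, 4->2, 11->6, 7->4, 9->5
Step 2: d_i = R_x(i) - R_y(i); compute d_i^2.
  (6-1)^2=25, (2-3)^2=1, (5-2)^2=9, (3-6)^2=9, (1-4)^2=9, (4-5)^2=1
sum(d^2) = 54.
Step 3: rho = 1 - 6*54 / (6*(6^2 - 1)) = 1 - 324/210 = -0.542857.
Step 4: Under H0, t = rho * sqrt((n-2)/(1-rho^2)) = -1.2928 ~ t(4).
Step 5: Two-sided p-value from the t-distribution with 4 df = 0.265703.
Step 6: alpha = 0.05. fail to reject H0.

rho = -0.5429, p = 0.265703, fail to reject H0 at alpha = 0.05.


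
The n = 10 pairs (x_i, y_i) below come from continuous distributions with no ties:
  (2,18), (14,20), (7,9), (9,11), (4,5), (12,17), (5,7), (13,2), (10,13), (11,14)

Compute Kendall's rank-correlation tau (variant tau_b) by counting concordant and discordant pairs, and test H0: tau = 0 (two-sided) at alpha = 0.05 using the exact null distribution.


Step 1: Enumerate the 45 unordered pairs (i,j) with i<j and classify each by sign(x_j-x_i) * sign(y_j-y_i).
  (1,2):dx=+12,dy=+2->C; (1,3):dx=+5,dy=-9->D; (1,4):dx=+7,dy=-7->D; (1,5):dx=+2,dy=-13->D
  (1,6):dx=+10,dy=-1->D; (1,7):dx=+3,dy=-11->D; (1,8):dx=+11,dy=-16->D; (1,9):dx=+8,dy=-5->D
  (1,10):dx=+9,dy=-4->D; (2,3):dx=-7,dy=-11->C; (2,4):dx=-5,dy=-9->C; (2,5):dx=-10,dy=-15->C
  (2,6):dx=-2,dy=-3->C; (2,7):dx=-9,dy=-13->C; (2,8):dx=-1,dy=-18->C; (2,9):dx=-4,dy=-7->C
  (2,10):dx=-3,dy=-6->C; (3,4):dx=+2,dy=+2->C; (3,5):dx=-3,dy=-4->C; (3,6):dx=+5,dy=+8->C
  (3,7):dx=-2,dy=-2->C; (3,8):dx=+6,dy=-7->D; (3,9):dx=+3,dy=+4->C; (3,10):dx=+4,dy=+5->C
  (4,5):dx=-5,dy=-6->C; (4,6):dx=+3,dy=+6->C; (4,7):dx=-4,dy=-4->C; (4,8):dx=+4,dy=-9->D
  (4,9):dx=+1,dy=+2->C; (4,10):dx=+2,dy=+3->C; (5,6):dx=+8,dy=+12->C; (5,7):dx=+1,dy=+2->C
  (5,8):dx=+9,dy=-3->D; (5,9):dx=+6,dy=+8->C; (5,10):dx=+7,dy=+9->C; (6,7):dx=-7,dy=-10->C
  (6,8):dx=+1,dy=-15->D; (6,9):dx=-2,dy=-4->C; (6,10):dx=-1,dy=-3->C; (7,8):dx=+8,dy=-5->D
  (7,9):dx=+5,dy=+6->C; (7,10):dx=+6,dy=+7->C; (8,9):dx=-3,dy=+11->D; (8,10):dx=-2,dy=+12->D
  (9,10):dx=+1,dy=+1->C
Step 2: C = 30, D = 15, total pairs = 45.
Step 3: tau = (C - D)/(n(n-1)/2) = (30 - 15)/45 = 0.333333.
Step 4: Exact two-sided p-value (enumerate n! = 3628800 permutations of y under H0): p = 0.216373.
Step 5: alpha = 0.05. fail to reject H0.

tau_b = 0.3333 (C=30, D=15), p = 0.216373, fail to reject H0.


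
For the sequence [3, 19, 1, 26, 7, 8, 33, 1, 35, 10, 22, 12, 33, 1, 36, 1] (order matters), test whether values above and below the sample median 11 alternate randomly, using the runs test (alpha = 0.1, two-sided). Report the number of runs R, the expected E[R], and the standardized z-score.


Step 1: Compute median = 11; label A = above, B = below.
Labels in order: BABABBABABAAABAB  (n_A = 8, n_B = 8)
Step 2: Count runs R = 13.
Step 3: Under H0 (random ordering), E[R] = 2*n_A*n_B/(n_A+n_B) + 1 = 2*8*8/16 + 1 = 9.0000.
        Var[R] = 2*n_A*n_B*(2*n_A*n_B - n_A - n_B) / ((n_A+n_B)^2 * (n_A+n_B-1)) = 14336/3840 = 3.7333.
        SD[R] = 1.9322.
Step 4: Continuity-corrected z = (R - 0.5 - E[R]) / SD[R] = (13 - 0.5 - 9.0000) / 1.9322 = 1.8114.
Step 5: Two-sided p-value via normal approximation = 2*(1 - Phi(|z|)) = 0.070076.
Step 6: alpha = 0.1. reject H0.

R = 13, z = 1.8114, p = 0.070076, reject H0.


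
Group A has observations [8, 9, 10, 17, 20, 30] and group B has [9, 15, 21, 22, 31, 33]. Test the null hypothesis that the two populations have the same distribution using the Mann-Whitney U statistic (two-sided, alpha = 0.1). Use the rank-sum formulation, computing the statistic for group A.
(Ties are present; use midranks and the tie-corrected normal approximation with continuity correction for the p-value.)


Step 1: Combine and sort all 12 observations; assign midranks.
sorted (value, group): (8,X), (9,X), (9,Y), (10,X), (15,Y), (17,X), (20,X), (21,Y), (22,Y), (30,X), (31,Y), (33,Y)
ranks: 8->1, 9->2.5, 9->2.5, 10->4, 15->5, 17->6, 20->7, 21->8, 22->9, 30->10, 31->11, 33->12
Step 2: Rank sum for X: R1 = 1 + 2.5 + 4 + 6 + 7 + 10 = 30.5.
Step 3: U_X = R1 - n1(n1+1)/2 = 30.5 - 6*7/2 = 30.5 - 21 = 9.5.
       U_Y = n1*n2 - U_X = 36 - 9.5 = 26.5.
Step 4: Ties are present, so use the tie-corrected normal approximation (with continuity correction) for the p-value.
Step 5: p-value = 0.199397; compare to alpha = 0.1. fail to reject H0.

U_X = 9.5, p = 0.199397, fail to reject H0 at alpha = 0.1.


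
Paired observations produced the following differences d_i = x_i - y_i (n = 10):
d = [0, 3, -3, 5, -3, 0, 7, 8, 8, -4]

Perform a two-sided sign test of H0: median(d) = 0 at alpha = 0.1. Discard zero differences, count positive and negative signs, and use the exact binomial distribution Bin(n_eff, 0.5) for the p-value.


Step 1: Discard zero differences. Original n = 10; n_eff = number of nonzero differences = 8.
Nonzero differences (with sign): +3, -3, +5, -3, +7, +8, +8, -4
Step 2: Count signs: positive = 5, negative = 3.
Step 3: Under H0: P(positive) = 0.5, so the number of positives S ~ Bin(8, 0.5).
Step 4: Two-sided exact p-value = sum of Bin(8,0.5) probabilities at or below the observed probability = 0.726562.
Step 5: alpha = 0.1. fail to reject H0.

n_eff = 8, pos = 5, neg = 3, p = 0.726562, fail to reject H0.


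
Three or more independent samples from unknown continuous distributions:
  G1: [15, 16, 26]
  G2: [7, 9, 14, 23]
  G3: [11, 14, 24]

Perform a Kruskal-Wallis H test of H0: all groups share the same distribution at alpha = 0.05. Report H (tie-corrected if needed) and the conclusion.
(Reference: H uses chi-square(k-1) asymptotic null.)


Step 1: Combine all N = 10 observations and assign midranks.
sorted (value, group, rank): (7,G2,1), (9,G2,2), (11,G3,3), (14,G2,4.5), (14,G3,4.5), (15,G1,6), (16,G1,7), (23,G2,8), (24,G3,9), (26,G1,10)
Step 2: Sum ranks within each group.
R_1 = 23 (n_1 = 3)
R_2 = 15.5 (n_2 = 4)
R_3 = 16.5 (n_3 = 3)
Step 3: H = 12/(N(N+1)) * sum(R_i^2/n_i) - 3(N+1)
     = 12/(10*11) * (23^2/3 + 15.5^2/4 + 16.5^2/3) - 3*11
     = 0.109091 * 327.146 - 33
     = 2.688636.
Step 4: Ties present; correction factor C = 1 - 6/(10^3 - 10) = 0.993939. Corrected H = 2.688636 / 0.993939 = 2.705030.
Step 5: Under H0, H ~ chi^2(2); p-value = 0.258589.
Step 6: alpha = 0.05. fail to reject H0.

H = 2.7050, df = 2, p = 0.258589, fail to reject H0.


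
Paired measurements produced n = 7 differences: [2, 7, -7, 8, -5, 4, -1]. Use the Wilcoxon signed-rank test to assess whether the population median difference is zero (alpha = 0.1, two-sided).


Step 1: Drop any zero differences (none here) and take |d_i|.
|d| = [2, 7, 7, 8, 5, 4, 1]
Step 2: Midrank |d_i| (ties get averaged ranks).
ranks: |2|->2, |7|->5.5, |7|->5.5, |8|->7, |5|->4, |4|->3, |1|->1
Step 3: Attach original signs; sum ranks with positive sign and with negative sign.
W+ = 2 + 5.5 + 7 + 3 = 17.5
W- = 5.5 + 4 + 1 = 10.5
(Check: W+ + W- = 28 should equal n(n+1)/2 = 28.)
Step 4: Test statistic W = min(W+, W-) = 10.5.
Step 5: Ties in |d|, so use the tie-corrected normal approximation.
        E[W] = n(n+1)/4 = 7*8/4 = 14.
        Tie groups: |d|=7 (t=2); sum(t^3 - t) = 6.
        Var[W] = n(n+1)(2n+1)/24 - sum(t^3-t)/48 = 840/24 - 6/48 = 34.875.
        z = (W - E[W]) / sqrt(Var[W]) = (10.5 - 14) / 5.9055 = -0.5927.
        Two-sided p = 2*Phi(z) = 0.553404.
Step 6: alpha = 0.1. fail to reject H0.

W+ = 17.5, W- = 10.5, W = min = 10.5, p = 0.553404, fail to reject H0.


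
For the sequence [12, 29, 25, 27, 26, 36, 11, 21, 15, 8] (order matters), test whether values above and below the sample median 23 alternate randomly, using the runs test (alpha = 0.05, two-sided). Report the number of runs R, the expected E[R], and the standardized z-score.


Step 1: Compute median = 23; label A = above, B = below.
Labels in order: BAAAAABBBB  (n_A = 5, n_B = 5)
Step 2: Count runs R = 3.
Step 3: Under H0 (random ordering), E[R] = 2*n_A*n_B/(n_A+n_B) + 1 = 2*5*5/10 + 1 = 6.0000.
        Var[R] = 2*n_A*n_B*(2*n_A*n_B - n_A - n_B) / ((n_A+n_B)^2 * (n_A+n_B-1)) = 2000/900 = 2.2222.
        SD[R] = 1.4907.
Step 4: Continuity-corrected z = (R + 0.5 - E[R]) / SD[R] = (3 + 0.5 - 6.0000) / 1.4907 = -1.6771.
Step 5: Two-sided p-value via normal approximation = 2*(1 - Phi(|z|)) = 0.093533.
Step 6: alpha = 0.05. fail to reject H0.

R = 3, z = -1.6771, p = 0.093533, fail to reject H0.


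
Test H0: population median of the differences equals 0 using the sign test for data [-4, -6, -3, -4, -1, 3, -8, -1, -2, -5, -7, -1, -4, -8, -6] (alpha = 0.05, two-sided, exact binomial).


Step 1: Discard zero differences. Original n = 15; n_eff = number of nonzero differences = 15.
Nonzero differences (with sign): -4, -6, -3, -4, -1, +3, -8, -1, -2, -5, -7, -1, -4, -8, -6
Step 2: Count signs: positive = 1, negative = 14.
Step 3: Under H0: P(positive) = 0.5, so the number of positives S ~ Bin(15, 0.5).
Step 4: Two-sided exact p-value = sum of Bin(15,0.5) probabilities at or below the observed probability = 0.000977.
Step 5: alpha = 0.05. reject H0.

n_eff = 15, pos = 1, neg = 14, p = 0.000977, reject H0.


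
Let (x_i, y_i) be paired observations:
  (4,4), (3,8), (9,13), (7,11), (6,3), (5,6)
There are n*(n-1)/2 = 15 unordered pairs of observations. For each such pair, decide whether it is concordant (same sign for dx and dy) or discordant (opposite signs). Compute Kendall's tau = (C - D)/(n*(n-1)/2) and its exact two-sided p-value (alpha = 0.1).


Step 1: Enumerate the 15 unordered pairs (i,j) with i<j and classify each by sign(x_j-x_i) * sign(y_j-y_i).
  (1,2):dx=-1,dy=+4->D; (1,3):dx=+5,dy=+9->C; (1,4):dx=+3,dy=+7->C; (1,5):dx=+2,dy=-1->D
  (1,6):dx=+1,dy=+2->C; (2,3):dx=+6,dy=+5->C; (2,4):dx=+4,dy=+3->C; (2,5):dx=+3,dy=-5->D
  (2,6):dx=+2,dy=-2->D; (3,4):dx=-2,dy=-2->C; (3,5):dx=-3,dy=-10->C; (3,6):dx=-4,dy=-7->C
  (4,5):dx=-1,dy=-8->C; (4,6):dx=-2,dy=-5->C; (5,6):dx=-1,dy=+3->D
Step 2: C = 10, D = 5, total pairs = 15.
Step 3: tau = (C - D)/(n(n-1)/2) = (10 - 5)/15 = 0.333333.
Step 4: Exact two-sided p-value (enumerate n! = 720 permutations of y under H0): p = 0.469444.
Step 5: alpha = 0.1. fail to reject H0.

tau_b = 0.3333 (C=10, D=5), p = 0.469444, fail to reject H0.


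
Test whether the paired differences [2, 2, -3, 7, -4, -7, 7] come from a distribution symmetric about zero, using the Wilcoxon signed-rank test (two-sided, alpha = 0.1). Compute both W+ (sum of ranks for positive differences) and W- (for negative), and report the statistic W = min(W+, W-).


Step 1: Drop any zero differences (none here) and take |d_i|.
|d| = [2, 2, 3, 7, 4, 7, 7]
Step 2: Midrank |d_i| (ties get averaged ranks).
ranks: |2|->1.5, |2|->1.5, |3|->3, |7|->6, |4|->4, |7|->6, |7|->6
Step 3: Attach original signs; sum ranks with positive sign and with negative sign.
W+ = 1.5 + 1.5 + 6 + 6 = 15
W- = 3 + 4 + 6 = 13
(Check: W+ + W- = 28 should equal n(n+1)/2 = 28.)
Step 4: Test statistic W = min(W+, W-) = 13.
Step 5: Ties in |d|, so use the tie-corrected normal approximation.
        E[W] = n(n+1)/4 = 7*8/4 = 14.
        Tie groups: |d|=2 (t=2), |d|=7 (t=3); sum(t^3 - t) = 30.
        Var[W] = n(n+1)(2n+1)/24 - sum(t^3-t)/48 = 840/24 - 30/48 = 34.375.
        z = (W - E[W]) / sqrt(Var[W]) = (13 - 14) / 5.8630 = -0.1706.
        Two-sided p = 2*Phi(z) = 0.864569.
Step 6: alpha = 0.1. fail to reject H0.

W+ = 15, W- = 13, W = min = 13, p = 0.864569, fail to reject H0.


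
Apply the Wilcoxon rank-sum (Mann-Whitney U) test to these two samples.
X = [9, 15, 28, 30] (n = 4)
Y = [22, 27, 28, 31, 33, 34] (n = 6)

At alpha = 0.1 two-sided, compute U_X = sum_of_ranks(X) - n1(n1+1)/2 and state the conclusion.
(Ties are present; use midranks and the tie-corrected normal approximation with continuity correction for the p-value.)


Step 1: Combine and sort all 10 observations; assign midranks.
sorted (value, group): (9,X), (15,X), (22,Y), (27,Y), (28,X), (28,Y), (30,X), (31,Y), (33,Y), (34,Y)
ranks: 9->1, 15->2, 22->3, 27->4, 28->5.5, 28->5.5, 30->7, 31->8, 33->9, 34->10
Step 2: Rank sum for X: R1 = 1 + 2 + 5.5 + 7 = 15.5.
Step 3: U_X = R1 - n1(n1+1)/2 = 15.5 - 4*5/2 = 15.5 - 10 = 5.5.
       U_Y = n1*n2 - U_X = 24 - 5.5 = 18.5.
Step 4: Ties are present, so use the tie-corrected normal approximation (with continuity correction) for the p-value.
Step 5: p-value = 0.199458; compare to alpha = 0.1. fail to reject H0.

U_X = 5.5, p = 0.199458, fail to reject H0 at alpha = 0.1.


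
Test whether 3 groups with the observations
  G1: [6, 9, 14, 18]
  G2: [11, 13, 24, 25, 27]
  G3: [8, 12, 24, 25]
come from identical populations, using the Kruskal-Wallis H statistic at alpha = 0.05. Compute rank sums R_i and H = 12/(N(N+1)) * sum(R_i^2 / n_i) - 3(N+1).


Step 1: Combine all N = 13 observations and assign midranks.
sorted (value, group, rank): (6,G1,1), (8,G3,2), (9,G1,3), (11,G2,4), (12,G3,5), (13,G2,6), (14,G1,7), (18,G1,8), (24,G2,9.5), (24,G3,9.5), (25,G2,11.5), (25,G3,11.5), (27,G2,13)
Step 2: Sum ranks within each group.
R_1 = 19 (n_1 = 4)
R_2 = 44 (n_2 = 5)
R_3 = 28 (n_3 = 4)
Step 3: H = 12/(N(N+1)) * sum(R_i^2/n_i) - 3(N+1)
     = 12/(13*14) * (19^2/4 + 44^2/5 + 28^2/4) - 3*14
     = 0.065934 * 673.45 - 42
     = 2.403297.
Step 4: Ties present; correction factor C = 1 - 12/(13^3 - 13) = 0.994505. Corrected H = 2.403297 / 0.994505 = 2.416575.
Step 5: Under H0, H ~ chi^2(2); p-value = 0.298708.
Step 6: alpha = 0.05. fail to reject H0.

H = 2.4166, df = 2, p = 0.298708, fail to reject H0.


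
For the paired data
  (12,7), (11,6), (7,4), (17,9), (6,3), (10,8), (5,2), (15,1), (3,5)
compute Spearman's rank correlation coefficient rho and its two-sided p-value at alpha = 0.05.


Step 1: Rank x and y separately (midranks; no ties here).
rank(x): 12->7, 11->6, 7->4, 17->9, 6->3, 10->5, 5->2, 15->8, 3->1
rank(y): 7->7, 6->6, 4->4, 9->9, 3->3, 8->8, 2->2, 1->1, 5->5
Step 2: d_i = R_x(i) - R_y(i); compute d_i^2.
  (7-7)^2=0, (6-6)^2=0, (4-4)^2=0, (9-9)^2=0, (3-3)^2=0, (5-8)^2=9, (2-2)^2=0, (8-1)^2=49, (1-5)^2=16
sum(d^2) = 74.
Step 3: rho = 1 - 6*74 / (9*(9^2 - 1)) = 1 - 444/720 = 0.383333.
Step 4: Under H0, t = rho * sqrt((n-2)/(1-rho^2)) = 1.0981 ~ t(7).
Step 5: Two-sided p-value from the t-distribution with 7 df = 0.308495.
Step 6: alpha = 0.05. fail to reject H0.

rho = 0.3833, p = 0.308495, fail to reject H0 at alpha = 0.05.


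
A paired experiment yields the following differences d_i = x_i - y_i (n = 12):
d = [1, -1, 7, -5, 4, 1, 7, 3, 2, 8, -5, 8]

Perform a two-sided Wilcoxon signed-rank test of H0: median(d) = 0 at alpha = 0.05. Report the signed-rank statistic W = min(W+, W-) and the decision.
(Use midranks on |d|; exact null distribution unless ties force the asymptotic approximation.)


Step 1: Drop any zero differences (none here) and take |d_i|.
|d| = [1, 1, 7, 5, 4, 1, 7, 3, 2, 8, 5, 8]
Step 2: Midrank |d_i| (ties get averaged ranks).
ranks: |1|->2, |1|->2, |7|->9.5, |5|->7.5, |4|->6, |1|->2, |7|->9.5, |3|->5, |2|->4, |8|->11.5, |5|->7.5, |8|->11.5
Step 3: Attach original signs; sum ranks with positive sign and with negative sign.
W+ = 2 + 9.5 + 6 + 2 + 9.5 + 5 + 4 + 11.5 + 11.5 = 61
W- = 2 + 7.5 + 7.5 = 17
(Check: W+ + W- = 78 should equal n(n+1)/2 = 78.)
Step 4: Test statistic W = min(W+, W-) = 17.
Step 5: Ties in |d|, so use the tie-corrected normal approximation.
        E[W] = n(n+1)/4 = 12*13/4 = 39.
        Tie groups: |d|=1 (t=3), |d|=5 (t=2), |d|=7 (t=2), |d|=8 (t=2); sum(t^3 - t) = 42.
        Var[W] = n(n+1)(2n+1)/24 - sum(t^3-t)/48 = 3900/24 - 42/48 = 161.625.
        z = (W - E[W]) / sqrt(Var[W]) = (17 - 39) / 12.7132 = -1.7305.
        Two-sided p = 2*Phi(z) = 0.083543.
Step 6: alpha = 0.05. fail to reject H0.

W+ = 61, W- = 17, W = min = 17, p = 0.083543, fail to reject H0.


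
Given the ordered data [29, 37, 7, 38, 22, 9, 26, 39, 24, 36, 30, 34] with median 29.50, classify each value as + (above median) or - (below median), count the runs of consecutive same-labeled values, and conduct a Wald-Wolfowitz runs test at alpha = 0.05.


Step 1: Compute median = 29.50; label A = above, B = below.
Labels in order: BABABBBABAAA  (n_A = 6, n_B = 6)
Step 2: Count runs R = 8.
Step 3: Under H0 (random ordering), E[R] = 2*n_A*n_B/(n_A+n_B) + 1 = 2*6*6/12 + 1 = 7.0000.
        Var[R] = 2*n_A*n_B*(2*n_A*n_B - n_A - n_B) / ((n_A+n_B)^2 * (n_A+n_B-1)) = 4320/1584 = 2.7273.
        SD[R] = 1.6514.
Step 4: Continuity-corrected z = (R - 0.5 - E[R]) / SD[R] = (8 - 0.5 - 7.0000) / 1.6514 = 0.3028.
Step 5: Two-sided p-value via normal approximation = 2*(1 - Phi(|z|)) = 0.762069.
Step 6: alpha = 0.05. fail to reject H0.

R = 8, z = 0.3028, p = 0.762069, fail to reject H0.


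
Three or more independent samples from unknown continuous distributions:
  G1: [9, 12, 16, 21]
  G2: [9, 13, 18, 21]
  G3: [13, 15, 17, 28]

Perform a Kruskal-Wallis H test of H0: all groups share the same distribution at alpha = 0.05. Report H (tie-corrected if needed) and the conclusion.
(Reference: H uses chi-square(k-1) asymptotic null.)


Step 1: Combine all N = 12 observations and assign midranks.
sorted (value, group, rank): (9,G1,1.5), (9,G2,1.5), (12,G1,3), (13,G2,4.5), (13,G3,4.5), (15,G3,6), (16,G1,7), (17,G3,8), (18,G2,9), (21,G1,10.5), (21,G2,10.5), (28,G3,12)
Step 2: Sum ranks within each group.
R_1 = 22 (n_1 = 4)
R_2 = 25.5 (n_2 = 4)
R_3 = 30.5 (n_3 = 4)
Step 3: H = 12/(N(N+1)) * sum(R_i^2/n_i) - 3(N+1)
     = 12/(12*13) * (22^2/4 + 25.5^2/4 + 30.5^2/4) - 3*13
     = 0.076923 * 516.125 - 39
     = 0.701923.
Step 4: Ties present; correction factor C = 1 - 18/(12^3 - 12) = 0.989510. Corrected H = 0.701923 / 0.989510 = 0.709364.
Step 5: Under H0, H ~ chi^2(2); p-value = 0.701396.
Step 6: alpha = 0.05. fail to reject H0.

H = 0.7094, df = 2, p = 0.701396, fail to reject H0.


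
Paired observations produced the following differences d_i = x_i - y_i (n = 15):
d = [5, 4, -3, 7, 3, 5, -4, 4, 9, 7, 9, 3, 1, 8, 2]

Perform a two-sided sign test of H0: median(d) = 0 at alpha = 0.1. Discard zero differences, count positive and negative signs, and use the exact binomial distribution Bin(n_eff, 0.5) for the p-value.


Step 1: Discard zero differences. Original n = 15; n_eff = number of nonzero differences = 15.
Nonzero differences (with sign): +5, +4, -3, +7, +3, +5, -4, +4, +9, +7, +9, +3, +1, +8, +2
Step 2: Count signs: positive = 13, negative = 2.
Step 3: Under H0: P(positive) = 0.5, so the number of positives S ~ Bin(15, 0.5).
Step 4: Two-sided exact p-value = sum of Bin(15,0.5) probabilities at or below the observed probability = 0.007385.
Step 5: alpha = 0.1. reject H0.

n_eff = 15, pos = 13, neg = 2, p = 0.007385, reject H0.


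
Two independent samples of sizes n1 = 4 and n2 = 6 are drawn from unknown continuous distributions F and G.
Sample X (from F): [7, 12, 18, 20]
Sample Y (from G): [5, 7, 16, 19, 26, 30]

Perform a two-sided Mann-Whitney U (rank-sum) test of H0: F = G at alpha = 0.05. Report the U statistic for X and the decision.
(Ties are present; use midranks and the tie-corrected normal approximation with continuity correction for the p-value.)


Step 1: Combine and sort all 10 observations; assign midranks.
sorted (value, group): (5,Y), (7,X), (7,Y), (12,X), (16,Y), (18,X), (19,Y), (20,X), (26,Y), (30,Y)
ranks: 5->1, 7->2.5, 7->2.5, 12->4, 16->5, 18->6, 19->7, 20->8, 26->9, 30->10
Step 2: Rank sum for X: R1 = 2.5 + 4 + 6 + 8 = 20.5.
Step 3: U_X = R1 - n1(n1+1)/2 = 20.5 - 4*5/2 = 20.5 - 10 = 10.5.
       U_Y = n1*n2 - U_X = 24 - 10.5 = 13.5.
Step 4: Ties are present, so use the tie-corrected normal approximation (with continuity correction) for the p-value.
Step 5: p-value = 0.830664; compare to alpha = 0.05. fail to reject H0.

U_X = 10.5, p = 0.830664, fail to reject H0 at alpha = 0.05.


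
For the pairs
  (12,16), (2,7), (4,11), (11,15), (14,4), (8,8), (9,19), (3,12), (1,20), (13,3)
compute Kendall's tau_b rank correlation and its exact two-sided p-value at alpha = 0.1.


Step 1: Enumerate the 45 unordered pairs (i,j) with i<j and classify each by sign(x_j-x_i) * sign(y_j-y_i).
  (1,2):dx=-10,dy=-9->C; (1,3):dx=-8,dy=-5->C; (1,4):dx=-1,dy=-1->C; (1,5):dx=+2,dy=-12->D
  (1,6):dx=-4,dy=-8->C; (1,7):dx=-3,dy=+3->D; (1,8):dx=-9,dy=-4->C; (1,9):dx=-11,dy=+4->D
  (1,10):dx=+1,dy=-13->D; (2,3):dx=+2,dy=+4->C; (2,4):dx=+9,dy=+8->C; (2,5):dx=+12,dy=-3->D
  (2,6):dx=+6,dy=+1->C; (2,7):dx=+7,dy=+12->C; (2,8):dx=+1,dy=+5->C; (2,9):dx=-1,dy=+13->D
  (2,10):dx=+11,dy=-4->D; (3,4):dx=+7,dy=+4->C; (3,5):dx=+10,dy=-7->D; (3,6):dx=+4,dy=-3->D
  (3,7):dx=+5,dy=+8->C; (3,8):dx=-1,dy=+1->D; (3,9):dx=-3,dy=+9->D; (3,10):dx=+9,dy=-8->D
  (4,5):dx=+3,dy=-11->D; (4,6):dx=-3,dy=-7->C; (4,7):dx=-2,dy=+4->D; (4,8):dx=-8,dy=-3->C
  (4,9):dx=-10,dy=+5->D; (4,10):dx=+2,dy=-12->D; (5,6):dx=-6,dy=+4->D; (5,7):dx=-5,dy=+15->D
  (5,8):dx=-11,dy=+8->D; (5,9):dx=-13,dy=+16->D; (5,10):dx=-1,dy=-1->C; (6,7):dx=+1,dy=+11->C
  (6,8):dx=-5,dy=+4->D; (6,9):dx=-7,dy=+12->D; (6,10):dx=+5,dy=-5->D; (7,8):dx=-6,dy=-7->C
  (7,9):dx=-8,dy=+1->D; (7,10):dx=+4,dy=-16->D; (8,9):dx=-2,dy=+8->D; (8,10):dx=+10,dy=-9->D
  (9,10):dx=+12,dy=-17->D
Step 2: C = 17, D = 28, total pairs = 45.
Step 3: tau = (C - D)/(n(n-1)/2) = (17 - 28)/45 = -0.244444.
Step 4: Exact two-sided p-value (enumerate n! = 3628800 permutations of y under H0): p = 0.380720.
Step 5: alpha = 0.1. fail to reject H0.

tau_b = -0.2444 (C=17, D=28), p = 0.380720, fail to reject H0.


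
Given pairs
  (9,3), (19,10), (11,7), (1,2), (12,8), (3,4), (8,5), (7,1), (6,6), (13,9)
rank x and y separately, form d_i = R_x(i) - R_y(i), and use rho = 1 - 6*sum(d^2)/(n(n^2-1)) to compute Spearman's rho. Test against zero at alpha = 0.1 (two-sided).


Step 1: Rank x and y separately (midranks; no ties here).
rank(x): 9->6, 19->10, 11->7, 1->1, 12->8, 3->2, 8->5, 7->4, 6->3, 13->9
rank(y): 3->3, 10->10, 7->7, 2->2, 8->8, 4->4, 5->5, 1->1, 6->6, 9->9
Step 2: d_i = R_x(i) - R_y(i); compute d_i^2.
  (6-3)^2=9, (10-10)^2=0, (7-7)^2=0, (1-2)^2=1, (8-8)^2=0, (2-4)^2=4, (5-5)^2=0, (4-1)^2=9, (3-6)^2=9, (9-9)^2=0
sum(d^2) = 32.
Step 3: rho = 1 - 6*32 / (10*(10^2 - 1)) = 1 - 192/990 = 0.806061.
Step 4: Under H0, t = rho * sqrt((n-2)/(1-rho^2)) = 3.8522 ~ t(8).
Step 5: Two-sided p-value from the t-distribution with 8 df = 0.004862.
Step 6: alpha = 0.1. reject H0.

rho = 0.8061, p = 0.004862, reject H0 at alpha = 0.1.


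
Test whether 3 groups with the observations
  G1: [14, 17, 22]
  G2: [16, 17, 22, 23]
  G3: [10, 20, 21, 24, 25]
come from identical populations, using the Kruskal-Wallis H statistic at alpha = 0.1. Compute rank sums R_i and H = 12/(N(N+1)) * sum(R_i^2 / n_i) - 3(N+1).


Step 1: Combine all N = 12 observations and assign midranks.
sorted (value, group, rank): (10,G3,1), (14,G1,2), (16,G2,3), (17,G1,4.5), (17,G2,4.5), (20,G3,6), (21,G3,7), (22,G1,8.5), (22,G2,8.5), (23,G2,10), (24,G3,11), (25,G3,12)
Step 2: Sum ranks within each group.
R_1 = 15 (n_1 = 3)
R_2 = 26 (n_2 = 4)
R_3 = 37 (n_3 = 5)
Step 3: H = 12/(N(N+1)) * sum(R_i^2/n_i) - 3(N+1)
     = 12/(12*13) * (15^2/3 + 26^2/4 + 37^2/5) - 3*13
     = 0.076923 * 517.8 - 39
     = 0.830769.
Step 4: Ties present; correction factor C = 1 - 12/(12^3 - 12) = 0.993007. Corrected H = 0.830769 / 0.993007 = 0.836620.
Step 5: Under H0, H ~ chi^2(2); p-value = 0.658158.
Step 6: alpha = 0.1. fail to reject H0.

H = 0.8366, df = 2, p = 0.658158, fail to reject H0.


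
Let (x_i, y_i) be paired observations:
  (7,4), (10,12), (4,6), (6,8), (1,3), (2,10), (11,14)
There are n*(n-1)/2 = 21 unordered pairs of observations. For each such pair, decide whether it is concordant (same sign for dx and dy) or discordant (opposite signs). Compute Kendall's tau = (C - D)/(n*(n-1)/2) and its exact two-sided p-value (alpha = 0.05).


Step 1: Enumerate the 21 unordered pairs (i,j) with i<j and classify each by sign(x_j-x_i) * sign(y_j-y_i).
  (1,2):dx=+3,dy=+8->C; (1,3):dx=-3,dy=+2->D; (1,4):dx=-1,dy=+4->D; (1,5):dx=-6,dy=-1->C
  (1,6):dx=-5,dy=+6->D; (1,7):dx=+4,dy=+10->C; (2,3):dx=-6,dy=-6->C; (2,4):dx=-4,dy=-4->C
  (2,5):dx=-9,dy=-9->C; (2,6):dx=-8,dy=-2->C; (2,7):dx=+1,dy=+2->C; (3,4):dx=+2,dy=+2->C
  (3,5):dx=-3,dy=-3->C; (3,6):dx=-2,dy=+4->D; (3,7):dx=+7,dy=+8->C; (4,5):dx=-5,dy=-5->C
  (4,6):dx=-4,dy=+2->D; (4,7):dx=+5,dy=+6->C; (5,6):dx=+1,dy=+7->C; (5,7):dx=+10,dy=+11->C
  (6,7):dx=+9,dy=+4->C
Step 2: C = 16, D = 5, total pairs = 21.
Step 3: tau = (C - D)/(n(n-1)/2) = (16 - 5)/21 = 0.523810.
Step 4: Exact two-sided p-value (enumerate n! = 5040 permutations of y under H0): p = 0.136111.
Step 5: alpha = 0.05. fail to reject H0.

tau_b = 0.5238 (C=16, D=5), p = 0.136111, fail to reject H0.


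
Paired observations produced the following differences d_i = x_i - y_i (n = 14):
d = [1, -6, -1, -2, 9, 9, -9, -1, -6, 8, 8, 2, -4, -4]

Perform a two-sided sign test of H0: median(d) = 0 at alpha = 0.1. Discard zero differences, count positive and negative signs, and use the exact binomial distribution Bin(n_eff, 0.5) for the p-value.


Step 1: Discard zero differences. Original n = 14; n_eff = number of nonzero differences = 14.
Nonzero differences (with sign): +1, -6, -1, -2, +9, +9, -9, -1, -6, +8, +8, +2, -4, -4
Step 2: Count signs: positive = 6, negative = 8.
Step 3: Under H0: P(positive) = 0.5, so the number of positives S ~ Bin(14, 0.5).
Step 4: Two-sided exact p-value = sum of Bin(14,0.5) probabilities at or below the observed probability = 0.790527.
Step 5: alpha = 0.1. fail to reject H0.

n_eff = 14, pos = 6, neg = 8, p = 0.790527, fail to reject H0.


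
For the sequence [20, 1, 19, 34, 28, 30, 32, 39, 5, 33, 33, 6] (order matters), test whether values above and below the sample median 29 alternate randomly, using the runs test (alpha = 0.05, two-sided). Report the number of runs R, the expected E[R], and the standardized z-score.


Step 1: Compute median = 29; label A = above, B = below.
Labels in order: BBBABAAABAAB  (n_A = 6, n_B = 6)
Step 2: Count runs R = 7.
Step 3: Under H0 (random ordering), E[R] = 2*n_A*n_B/(n_A+n_B) + 1 = 2*6*6/12 + 1 = 7.0000.
        Var[R] = 2*n_A*n_B*(2*n_A*n_B - n_A - n_B) / ((n_A+n_B)^2 * (n_A+n_B-1)) = 4320/1584 = 2.7273.
        SD[R] = 1.6514.
Step 4: R = E[R], so z = 0 with no continuity correction.
Step 5: Two-sided p-value via normal approximation = 2*(1 - Phi(|z|)) = 1.000000.
Step 6: alpha = 0.05. fail to reject H0.

R = 7, z = 0.0000, p = 1.000000, fail to reject H0.


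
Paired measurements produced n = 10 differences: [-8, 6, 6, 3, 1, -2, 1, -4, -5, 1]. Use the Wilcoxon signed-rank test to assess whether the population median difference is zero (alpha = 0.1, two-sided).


Step 1: Drop any zero differences (none here) and take |d_i|.
|d| = [8, 6, 6, 3, 1, 2, 1, 4, 5, 1]
Step 2: Midrank |d_i| (ties get averaged ranks).
ranks: |8|->10, |6|->8.5, |6|->8.5, |3|->5, |1|->2, |2|->4, |1|->2, |4|->6, |5|->7, |1|->2
Step 3: Attach original signs; sum ranks with positive sign and with negative sign.
W+ = 8.5 + 8.5 + 5 + 2 + 2 + 2 = 28
W- = 10 + 4 + 6 + 7 = 27
(Check: W+ + W- = 55 should equal n(n+1)/2 = 55.)
Step 4: Test statistic W = min(W+, W-) = 27.
Step 5: Ties in |d|, so use the tie-corrected normal approximation.
        E[W] = n(n+1)/4 = 10*11/4 = 27.5.
        Tie groups: |d|=1 (t=3), |d|=6 (t=2); sum(t^3 - t) = 30.
        Var[W] = n(n+1)(2n+1)/24 - sum(t^3-t)/48 = 2310/24 - 30/48 = 95.625.
        z = (W - E[W]) / sqrt(Var[W]) = (27 - 27.5) / 9.7788 = -0.0511.
        Two-sided p = 2*Phi(z) = 0.959221.
Step 6: alpha = 0.1. fail to reject H0.

W+ = 28, W- = 27, W = min = 27, p = 0.959221, fail to reject H0.


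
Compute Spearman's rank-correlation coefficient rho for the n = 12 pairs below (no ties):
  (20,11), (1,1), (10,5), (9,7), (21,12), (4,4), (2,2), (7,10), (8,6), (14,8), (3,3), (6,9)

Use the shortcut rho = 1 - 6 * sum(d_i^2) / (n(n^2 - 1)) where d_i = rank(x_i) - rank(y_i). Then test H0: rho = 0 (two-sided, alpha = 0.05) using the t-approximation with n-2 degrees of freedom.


Step 1: Rank x and y separately (midranks; no ties here).
rank(x): 20->11, 1->1, 10->9, 9->8, 21->12, 4->4, 2->2, 7->6, 8->7, 14->10, 3->3, 6->5
rank(y): 11->11, 1->1, 5->5, 7->7, 12->12, 4->4, 2->2, 10->10, 6->6, 8->8, 3->3, 9->9
Step 2: d_i = R_x(i) - R_y(i); compute d_i^2.
  (11-11)^2=0, (1-1)^2=0, (9-5)^2=16, (8-7)^2=1, (12-12)^2=0, (4-4)^2=0, (2-2)^2=0, (6-10)^2=16, (7-6)^2=1, (10-8)^2=4, (3-3)^2=0, (5-9)^2=16
sum(d^2) = 54.
Step 3: rho = 1 - 6*54 / (12*(12^2 - 1)) = 1 - 324/1716 = 0.811189.
Step 4: Under H0, t = rho * sqrt((n-2)/(1-rho^2)) = 4.3866 ~ t(10).
Step 5: Two-sided p-value from the t-distribution with 10 df = 0.001363.
Step 6: alpha = 0.05. reject H0.

rho = 0.8112, p = 0.001363, reject H0 at alpha = 0.05.


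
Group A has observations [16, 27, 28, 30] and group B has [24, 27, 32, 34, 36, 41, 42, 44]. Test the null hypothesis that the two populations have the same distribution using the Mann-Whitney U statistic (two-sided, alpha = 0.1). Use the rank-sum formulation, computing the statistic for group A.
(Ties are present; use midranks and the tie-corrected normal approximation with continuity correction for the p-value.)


Step 1: Combine and sort all 12 observations; assign midranks.
sorted (value, group): (16,X), (24,Y), (27,X), (27,Y), (28,X), (30,X), (32,Y), (34,Y), (36,Y), (41,Y), (42,Y), (44,Y)
ranks: 16->1, 24->2, 27->3.5, 27->3.5, 28->5, 30->6, 32->7, 34->8, 36->9, 41->10, 42->11, 44->12
Step 2: Rank sum for X: R1 = 1 + 3.5 + 5 + 6 = 15.5.
Step 3: U_X = R1 - n1(n1+1)/2 = 15.5 - 4*5/2 = 15.5 - 10 = 5.5.
       U_Y = n1*n2 - U_X = 32 - 5.5 = 26.5.
Step 4: Ties are present, so use the tie-corrected normal approximation (with continuity correction) for the p-value.
Step 5: p-value = 0.088869; compare to alpha = 0.1. reject H0.

U_X = 5.5, p = 0.088869, reject H0 at alpha = 0.1.


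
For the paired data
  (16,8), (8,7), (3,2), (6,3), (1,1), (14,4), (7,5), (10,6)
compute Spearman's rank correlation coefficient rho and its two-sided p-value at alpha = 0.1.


Step 1: Rank x and y separately (midranks; no ties here).
rank(x): 16->8, 8->5, 3->2, 6->3, 1->1, 14->7, 7->4, 10->6
rank(y): 8->8, 7->7, 2->2, 3->3, 1->1, 4->4, 5->5, 6->6
Step 2: d_i = R_x(i) - R_y(i); compute d_i^2.
  (8-8)^2=0, (5-7)^2=4, (2-2)^2=0, (3-3)^2=0, (1-1)^2=0, (7-4)^2=9, (4-5)^2=1, (6-6)^2=0
sum(d^2) = 14.
Step 3: rho = 1 - 6*14 / (8*(8^2 - 1)) = 1 - 84/504 = 0.833333.
Step 4: Under H0, t = rho * sqrt((n-2)/(1-rho^2)) = 3.6927 ~ t(6).
Step 5: Two-sided p-value from the t-distribution with 6 df = 0.010176.
Step 6: alpha = 0.1. reject H0.

rho = 0.8333, p = 0.010176, reject H0 at alpha = 0.1.


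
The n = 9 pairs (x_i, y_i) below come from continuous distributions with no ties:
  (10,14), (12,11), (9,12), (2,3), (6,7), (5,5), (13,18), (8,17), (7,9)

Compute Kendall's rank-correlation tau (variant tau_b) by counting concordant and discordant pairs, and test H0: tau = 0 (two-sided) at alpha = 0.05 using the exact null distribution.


Step 1: Enumerate the 36 unordered pairs (i,j) with i<j and classify each by sign(x_j-x_i) * sign(y_j-y_i).
  (1,2):dx=+2,dy=-3->D; (1,3):dx=-1,dy=-2->C; (1,4):dx=-8,dy=-11->C; (1,5):dx=-4,dy=-7->C
  (1,6):dx=-5,dy=-9->C; (1,7):dx=+3,dy=+4->C; (1,8):dx=-2,dy=+3->D; (1,9):dx=-3,dy=-5->C
  (2,3):dx=-3,dy=+1->D; (2,4):dx=-10,dy=-8->C; (2,5):dx=-6,dy=-4->C; (2,6):dx=-7,dy=-6->C
  (2,7):dx=+1,dy=+7->C; (2,8):dx=-4,dy=+6->D; (2,9):dx=-5,dy=-2->C; (3,4):dx=-7,dy=-9->C
  (3,5):dx=-3,dy=-5->C; (3,6):dx=-4,dy=-7->C; (3,7):dx=+4,dy=+6->C; (3,8):dx=-1,dy=+5->D
  (3,9):dx=-2,dy=-3->C; (4,5):dx=+4,dy=+4->C; (4,6):dx=+3,dy=+2->C; (4,7):dx=+11,dy=+15->C
  (4,8):dx=+6,dy=+14->C; (4,9):dx=+5,dy=+6->C; (5,6):dx=-1,dy=-2->C; (5,7):dx=+7,dy=+11->C
  (5,8):dx=+2,dy=+10->C; (5,9):dx=+1,dy=+2->C; (6,7):dx=+8,dy=+13->C; (6,8):dx=+3,dy=+12->C
  (6,9):dx=+2,dy=+4->C; (7,8):dx=-5,dy=-1->C; (7,9):dx=-6,dy=-9->C; (8,9):dx=-1,dy=-8->C
Step 2: C = 31, D = 5, total pairs = 36.
Step 3: tau = (C - D)/(n(n-1)/2) = (31 - 5)/36 = 0.722222.
Step 4: Exact two-sided p-value (enumerate n! = 362880 permutations of y under H0): p = 0.005886.
Step 5: alpha = 0.05. reject H0.

tau_b = 0.7222 (C=31, D=5), p = 0.005886, reject H0.


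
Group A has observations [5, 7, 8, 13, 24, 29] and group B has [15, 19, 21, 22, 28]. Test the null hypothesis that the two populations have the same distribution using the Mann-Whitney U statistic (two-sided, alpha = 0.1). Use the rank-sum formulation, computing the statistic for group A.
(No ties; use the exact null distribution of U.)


Step 1: Combine and sort all 11 observations; assign midranks.
sorted (value, group): (5,X), (7,X), (8,X), (13,X), (15,Y), (19,Y), (21,Y), (22,Y), (24,X), (28,Y), (29,X)
ranks: 5->1, 7->2, 8->3, 13->4, 15->5, 19->6, 21->7, 22->8, 24->9, 28->10, 29->11
Step 2: Rank sum for X: R1 = 1 + 2 + 3 + 4 + 9 + 11 = 30.
Step 3: U_X = R1 - n1(n1+1)/2 = 30 - 6*7/2 = 30 - 21 = 9.
       U_Y = n1*n2 - U_X = 30 - 9 = 21.
Step 4: No ties, so the exact null distribution of U (based on enumerating the C(11,6) = 462 equally likely rank assignments) gives the two-sided p-value.
Step 5: p-value = 0.329004; compare to alpha = 0.1. fail to reject H0.

U_X = 9, p = 0.329004, fail to reject H0 at alpha = 0.1.


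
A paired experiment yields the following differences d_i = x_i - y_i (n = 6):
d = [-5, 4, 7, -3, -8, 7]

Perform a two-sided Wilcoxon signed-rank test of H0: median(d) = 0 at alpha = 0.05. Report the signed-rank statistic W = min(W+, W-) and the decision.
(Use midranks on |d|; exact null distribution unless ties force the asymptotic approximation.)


Step 1: Drop any zero differences (none here) and take |d_i|.
|d| = [5, 4, 7, 3, 8, 7]
Step 2: Midrank |d_i| (ties get averaged ranks).
ranks: |5|->3, |4|->2, |7|->4.5, |3|->1, |8|->6, |7|->4.5
Step 3: Attach original signs; sum ranks with positive sign and with negative sign.
W+ = 2 + 4.5 + 4.5 = 11
W- = 3 + 1 + 6 = 10
(Check: W+ + W- = 21 should equal n(n+1)/2 = 21.)
Step 4: Test statistic W = min(W+, W-) = 10.
Step 5: Ties in |d|, so use the tie-corrected normal approximation.
        E[W] = n(n+1)/4 = 6*7/4 = 10.5.
        Tie groups: |d|=7 (t=2); sum(t^3 - t) = 6.
        Var[W] = n(n+1)(2n+1)/24 - sum(t^3-t)/48 = 546/24 - 6/48 = 22.625.
        z = (W - E[W]) / sqrt(Var[W]) = (10 - 10.5) / 4.7566 = -0.1051.
        Two-sided p = 2*Phi(z) = 0.916282.
Step 6: alpha = 0.05. fail to reject H0.

W+ = 11, W- = 10, W = min = 10, p = 0.916282, fail to reject H0.


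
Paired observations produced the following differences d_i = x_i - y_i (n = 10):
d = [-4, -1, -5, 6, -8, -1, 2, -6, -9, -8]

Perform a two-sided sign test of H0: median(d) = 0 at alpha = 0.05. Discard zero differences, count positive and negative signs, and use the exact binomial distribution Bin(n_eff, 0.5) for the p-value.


Step 1: Discard zero differences. Original n = 10; n_eff = number of nonzero differences = 10.
Nonzero differences (with sign): -4, -1, -5, +6, -8, -1, +2, -6, -9, -8
Step 2: Count signs: positive = 2, negative = 8.
Step 3: Under H0: P(positive) = 0.5, so the number of positives S ~ Bin(10, 0.5).
Step 4: Two-sided exact p-value = sum of Bin(10,0.5) probabilities at or below the observed probability = 0.109375.
Step 5: alpha = 0.05. fail to reject H0.

n_eff = 10, pos = 2, neg = 8, p = 0.109375, fail to reject H0.
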